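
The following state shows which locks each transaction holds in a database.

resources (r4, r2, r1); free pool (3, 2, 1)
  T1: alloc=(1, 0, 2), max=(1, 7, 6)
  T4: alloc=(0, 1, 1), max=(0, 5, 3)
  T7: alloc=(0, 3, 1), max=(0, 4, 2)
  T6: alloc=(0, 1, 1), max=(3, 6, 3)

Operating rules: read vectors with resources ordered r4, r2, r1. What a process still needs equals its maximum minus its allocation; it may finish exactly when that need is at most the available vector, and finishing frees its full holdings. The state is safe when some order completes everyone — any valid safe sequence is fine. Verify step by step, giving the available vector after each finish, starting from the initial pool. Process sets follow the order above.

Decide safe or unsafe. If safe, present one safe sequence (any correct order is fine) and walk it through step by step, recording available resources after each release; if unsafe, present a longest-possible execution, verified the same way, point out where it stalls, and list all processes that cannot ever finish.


SAFE, for example via the order T7, T4, T6, T1.
Key observation: T7 marks the first exact bind of the order: its need (0, 1, 1) fits the free (3, 2, 1) with zero slack on a requested resource.
Step-by-step check:
  pool = (3, 2, 1)
  T7 needs (0, 1, 1) <= (3, 2, 1) -> finishes; pool += (0, 3, 1) = (3, 5, 2)
  T4 needs (0, 4, 2) <= (3, 5, 2) -> finishes; pool += (0, 1, 1) = (3, 6, 3)
  T6 needs (3, 5, 2) <= (3, 6, 3) -> finishes; pool += (0, 1, 1) = (3, 7, 4)
  T1 needs (0, 7, 4) <= (3, 7, 4) -> finishes; pool += (1, 0, 2) = (4, 7, 6)


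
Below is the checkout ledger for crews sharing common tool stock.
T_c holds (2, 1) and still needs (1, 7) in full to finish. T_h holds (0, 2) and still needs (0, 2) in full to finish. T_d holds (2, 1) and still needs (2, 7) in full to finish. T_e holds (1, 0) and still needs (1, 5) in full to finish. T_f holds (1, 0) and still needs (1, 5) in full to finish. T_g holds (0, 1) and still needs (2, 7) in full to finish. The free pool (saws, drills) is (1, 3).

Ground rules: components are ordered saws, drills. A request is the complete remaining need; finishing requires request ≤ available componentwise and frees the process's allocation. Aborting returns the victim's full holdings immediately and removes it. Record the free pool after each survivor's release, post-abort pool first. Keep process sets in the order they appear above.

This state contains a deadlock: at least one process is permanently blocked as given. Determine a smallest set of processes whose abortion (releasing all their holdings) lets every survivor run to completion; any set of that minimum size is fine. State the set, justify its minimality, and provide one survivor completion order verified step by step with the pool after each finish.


Minimum abort set: T_d and T_g.
Key observation: no ordering could ever have run T_c before the abort of T_d and T_g; with (2, 2) back in the pool it fits at step 3.
Why nothing smaller works — every single abort fails: T_c alone leaves T_d blocked (short on drills); T_h alone leaves T_c blocked (short on drills); T_d alone leaves T_c blocked (short on drills); T_e alone leaves T_c blocked (short on drills); T_f alone leaves T_c blocked (short on drills); T_g alone leaves T_c blocked (short on drills).
One survivor order: T_h, T_f, T_c, T_e. Step-by-step check (post-abort pool first):
  pool = (3, 5)
  run T_h (needs (0, 2), free (3, 5)); after release of (0, 2) the pool is (3, 7)
  run T_f (needs (1, 5), free (3, 7)); after release of (1, 0) the pool is (4, 7)
  run T_c (needs (1, 7), free (4, 7)); after release of (2, 1) the pool is (6, 8)
  run T_e (needs (1, 5), free (6, 8)); after release of (1, 0) the pool is (7, 8)


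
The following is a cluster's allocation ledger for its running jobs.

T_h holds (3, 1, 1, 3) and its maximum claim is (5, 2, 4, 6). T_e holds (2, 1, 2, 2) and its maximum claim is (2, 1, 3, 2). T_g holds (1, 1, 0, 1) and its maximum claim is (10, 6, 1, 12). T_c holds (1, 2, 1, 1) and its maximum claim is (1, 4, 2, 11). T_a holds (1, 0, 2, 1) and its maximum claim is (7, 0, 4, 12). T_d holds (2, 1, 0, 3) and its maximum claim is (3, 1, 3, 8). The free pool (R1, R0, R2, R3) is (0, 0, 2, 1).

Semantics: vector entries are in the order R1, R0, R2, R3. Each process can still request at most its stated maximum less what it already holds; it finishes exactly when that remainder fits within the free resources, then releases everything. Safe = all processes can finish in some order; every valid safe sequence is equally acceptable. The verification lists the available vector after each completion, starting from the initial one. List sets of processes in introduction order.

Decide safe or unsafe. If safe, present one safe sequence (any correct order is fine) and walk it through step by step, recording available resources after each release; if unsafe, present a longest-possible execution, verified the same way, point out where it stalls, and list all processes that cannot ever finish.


The state is UNSAFE.
Key observation: T_e, T_h, T_d can finish, but then (7, 3, 5, 9) is all there is, and the blocked group's R3 demands exceed it.
Going as far as possible: T_e, T_h, T_d; after that, nothing fits. Verifying each step:
  pool = (0, 0, 2, 1)
  T_e needs (0, 0, 1, 0) <= (0, 0, 2, 1) -> finishes; pool += (2, 1, 2, 2) = (2, 1, 4, 3)
  T_h needs (2, 1, 3, 3) <= (2, 1, 4, 3) -> finishes; pool += (3, 1, 1, 3) = (5, 2, 5, 6)
  T_d needs (1, 0, 3, 5) <= (5, 2, 5, 6) -> finishes; pool += (2, 1, 0, 3) = (7, 3, 5, 9)
  T_g still needs (9, 5, 1, 11) but only (7, 3, 5, 9) is free — short on R1, R0 and R3
  T_c still needs (0, 2, 1, 10) but only (7, 3, 5, 9) is free — short on R3
  T_a still needs (6, 0, 2, 11) but only (7, 3, 5, 9) is free — short on R3
Never able to finish: T_g, T_c and T_a.


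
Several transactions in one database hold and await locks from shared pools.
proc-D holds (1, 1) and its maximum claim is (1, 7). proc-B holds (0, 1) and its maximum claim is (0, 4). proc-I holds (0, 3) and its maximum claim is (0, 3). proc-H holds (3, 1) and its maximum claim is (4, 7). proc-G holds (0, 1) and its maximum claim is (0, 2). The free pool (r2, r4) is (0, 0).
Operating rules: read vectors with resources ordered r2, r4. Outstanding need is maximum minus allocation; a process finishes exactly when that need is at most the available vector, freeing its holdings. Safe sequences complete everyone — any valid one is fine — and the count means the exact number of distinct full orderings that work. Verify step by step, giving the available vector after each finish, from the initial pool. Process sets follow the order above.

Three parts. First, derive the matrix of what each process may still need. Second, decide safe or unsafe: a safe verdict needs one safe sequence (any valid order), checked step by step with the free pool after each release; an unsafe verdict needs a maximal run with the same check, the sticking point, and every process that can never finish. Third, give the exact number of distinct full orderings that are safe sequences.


(1) Remaining need (order r2, r4):
  proc-D: (0, 6)
  proc-B: (0, 3)
  proc-I: (0, 0)
  proc-H: (1, 6)
  proc-G: (0, 1)
(2) UNSAFE — no complete ordering exists.
Key observation: even finishing proc-I, proc-G, proc-B leaves just (0, 5) free — too little r4 for any of the remaining processes.
A maximal execution: proc-I, proc-G, proc-B — then nothing else fits. Walking it through:
  pool = (0, 0)
  run proc-I (needs (0, 0), free (0, 0)); after release of (0, 3) the pool is (0, 3)
  run proc-G (needs (0, 1), free (0, 3)); after release of (0, 1) the pool is (0, 4)
  run proc-B (needs (0, 3), free (0, 4)); after release of (0, 1) the pool is (0, 5)
  blocked: proc-D wants (0, 6), pool (0, 5) — not enough r4
  blocked: proc-H wants (1, 6), pool (0, 5) — not enough r2 and r4
Processes that can never finish: proc-D and proc-H.
(3) Exactly 0 of the possible complete orderings are safe sequences.


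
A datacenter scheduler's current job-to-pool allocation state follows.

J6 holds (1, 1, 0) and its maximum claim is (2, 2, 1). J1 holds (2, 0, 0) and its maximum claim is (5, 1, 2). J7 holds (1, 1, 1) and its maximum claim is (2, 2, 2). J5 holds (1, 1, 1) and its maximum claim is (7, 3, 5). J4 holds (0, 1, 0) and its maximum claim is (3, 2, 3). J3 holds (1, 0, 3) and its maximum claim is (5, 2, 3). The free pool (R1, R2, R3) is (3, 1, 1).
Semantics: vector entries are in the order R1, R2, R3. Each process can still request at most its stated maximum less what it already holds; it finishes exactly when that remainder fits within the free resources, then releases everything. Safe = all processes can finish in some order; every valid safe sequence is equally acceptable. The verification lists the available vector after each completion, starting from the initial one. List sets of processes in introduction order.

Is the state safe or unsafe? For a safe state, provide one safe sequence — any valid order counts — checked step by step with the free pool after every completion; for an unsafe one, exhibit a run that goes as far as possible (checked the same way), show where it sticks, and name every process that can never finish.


The state is SAFE; one workable sequence: J6, J3, J1, J4, J7, J5.
Key observation: J6 is the earliest step where a requested resource binds exactly: need (1, 1, 1), pool (3, 1, 1) at its turn.
Verifying each step:
  pool = (3, 1, 1)
  run J6 (needs (1, 1, 1), free (3, 1, 1)); after release of (1, 1, 0) the pool is (4, 2, 1)
  run J3 (needs (4, 2, 0), free (4, 2, 1)); after release of (1, 0, 3) the pool is (5, 2, 4)
  run J1 (needs (3, 1, 2), free (5, 2, 4)); after release of (2, 0, 0) the pool is (7, 2, 4)
  run J4 (needs (3, 1, 3), free (7, 2, 4)); after release of (0, 1, 0) the pool is (7, 3, 4)
  run J7 (needs (1, 1, 1), free (7, 3, 4)); after release of (1, 1, 1) the pool is (8, 4, 5)
  run J5 (needs (6, 2, 4), free (8, 4, 5)); after release of (1, 1, 1) the pool is (9, 5, 6)


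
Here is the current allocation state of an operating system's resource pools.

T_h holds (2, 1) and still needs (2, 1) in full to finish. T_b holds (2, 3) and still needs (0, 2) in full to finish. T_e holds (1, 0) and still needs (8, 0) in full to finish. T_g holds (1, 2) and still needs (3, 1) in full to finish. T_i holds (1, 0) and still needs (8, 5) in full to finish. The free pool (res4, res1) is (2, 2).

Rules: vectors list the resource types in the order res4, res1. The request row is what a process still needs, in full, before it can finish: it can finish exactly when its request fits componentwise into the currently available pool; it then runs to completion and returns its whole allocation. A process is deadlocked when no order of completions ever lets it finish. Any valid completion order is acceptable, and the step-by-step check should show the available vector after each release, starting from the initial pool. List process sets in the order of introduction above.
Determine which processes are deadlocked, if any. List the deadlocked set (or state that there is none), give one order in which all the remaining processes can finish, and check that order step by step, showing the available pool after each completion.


The deadlocked set is T_e and T_i.
Key observation: once T_b, T_h, T_g finish, the pool peaks at (7, 8) — and every remaining process still needs more res4 than that.
A valid finishing order for the others: T_b, T_h, T_g. Walking it through:
  pool = (2, 2)
  T_b: need (0, 2) fits (2, 2); releases (2, 3), pool now (4, 5)
  T_h: need (2, 1) fits (4, 5); releases (2, 1), pool now (6, 6)
  T_g: need (3, 1) fits (6, 6); releases (1, 2), pool now (7, 8)
None of the blocked processes ever fits:
  T_e cannot run: need (8, 0) vs free (7, 8) (insufficient res4)
  T_i cannot run: need (8, 5) vs free (7, 8) (insufficient res4)


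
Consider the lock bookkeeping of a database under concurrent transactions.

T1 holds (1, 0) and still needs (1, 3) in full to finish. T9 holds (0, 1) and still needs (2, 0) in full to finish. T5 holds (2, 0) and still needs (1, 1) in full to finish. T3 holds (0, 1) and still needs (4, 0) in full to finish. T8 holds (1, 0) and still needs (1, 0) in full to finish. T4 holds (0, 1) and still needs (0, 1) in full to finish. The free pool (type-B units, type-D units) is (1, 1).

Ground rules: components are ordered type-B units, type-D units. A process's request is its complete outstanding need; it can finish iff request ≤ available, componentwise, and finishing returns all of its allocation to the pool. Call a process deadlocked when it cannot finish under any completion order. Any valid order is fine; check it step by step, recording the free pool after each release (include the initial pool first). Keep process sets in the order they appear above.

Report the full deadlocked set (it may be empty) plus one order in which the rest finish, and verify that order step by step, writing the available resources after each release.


No process is deadlocked.
Key observation: T5 leads a chain of completions in which each release enables another process.
A valid finishing order for the others: T5, T4, T9, T1, T8, T3. Step-by-step check:
  pool = (1, 1)
  run T5 (needs (1, 1), free (1, 1)); after release of (2, 0) the pool is (3, 1)
  run T4 (needs (0, 1), free (3, 1)); after release of (0, 1) the pool is (3, 2)
  run T9 (needs (2, 0), free (3, 2)); after release of (0, 1) the pool is (3, 3)
  run T1 (needs (1, 3), free (3, 3)); after release of (1, 0) the pool is (4, 3)
  run T8 (needs (1, 0), free (4, 3)); after release of (1, 0) the pool is (5, 3)
  run T3 (needs (4, 0), free (5, 3)); after release of (0, 1) the pool is (5, 4)


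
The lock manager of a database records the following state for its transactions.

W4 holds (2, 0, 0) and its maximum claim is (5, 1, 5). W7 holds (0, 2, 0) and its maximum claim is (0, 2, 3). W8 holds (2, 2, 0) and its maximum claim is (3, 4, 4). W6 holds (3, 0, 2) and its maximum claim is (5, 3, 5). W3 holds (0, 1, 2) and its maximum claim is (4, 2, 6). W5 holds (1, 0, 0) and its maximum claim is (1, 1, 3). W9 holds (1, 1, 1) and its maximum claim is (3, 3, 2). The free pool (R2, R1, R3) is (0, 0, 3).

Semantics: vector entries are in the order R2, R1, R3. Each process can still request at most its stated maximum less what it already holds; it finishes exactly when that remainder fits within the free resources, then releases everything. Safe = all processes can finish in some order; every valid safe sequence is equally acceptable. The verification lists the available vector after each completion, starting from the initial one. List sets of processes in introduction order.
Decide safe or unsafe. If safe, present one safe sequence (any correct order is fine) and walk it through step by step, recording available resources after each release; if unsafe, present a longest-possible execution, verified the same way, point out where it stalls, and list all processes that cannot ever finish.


The state is UNSAFE.
Key observation: after W7, W5 the pool peaks at (1, 2, 3), and each blocked process is short somewhere: W4 on R2, R3; W8 on R3; W6 on R2, R1; W3 on R2, R3; W9 on R2.
The run W7, W5 cannot be extended any further. Check, step by step:
  pool = (0, 0, 3)
  run W7 (needs (0, 0, 3), free (0, 0, 3)); after release of (0, 2, 0) the pool is (0, 2, 3)
  run W5 (needs (0, 1, 3), free (0, 2, 3)); after release of (1, 0, 0) the pool is (1, 2, 3)
  W4 cannot run: need (3, 1, 5) vs free (1, 2, 3) (insufficient R2 and R3)
  W8 cannot run: need (1, 2, 4) vs free (1, 2, 3) (insufficient R3)
  W6 cannot run: need (2, 3, 3) vs free (1, 2, 3) (insufficient R2 and R1)
  W3 cannot run: need (4, 1, 4) vs free (1, 2, 3) (insufficient R2 and R3)
  W9 cannot run: need (2, 2, 1) vs free (1, 2, 3) (insufficient R2)
Permanently blocked: W4, W8, W6, W3 and W9.


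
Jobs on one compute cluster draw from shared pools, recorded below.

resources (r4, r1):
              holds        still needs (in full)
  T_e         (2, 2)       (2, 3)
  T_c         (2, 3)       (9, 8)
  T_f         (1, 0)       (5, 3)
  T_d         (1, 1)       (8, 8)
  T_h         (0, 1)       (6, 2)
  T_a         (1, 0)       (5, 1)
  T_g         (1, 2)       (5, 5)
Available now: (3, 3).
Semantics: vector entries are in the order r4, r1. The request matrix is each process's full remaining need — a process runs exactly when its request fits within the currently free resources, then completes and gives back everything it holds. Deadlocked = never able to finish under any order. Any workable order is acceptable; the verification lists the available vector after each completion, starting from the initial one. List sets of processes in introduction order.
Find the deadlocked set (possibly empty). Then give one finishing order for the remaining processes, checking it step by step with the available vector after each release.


Nothing here is deadlocked.
Key observation: there is always a runnable process — T_e first — so the state unwinds completely.
A valid finishing order for the others: T_e, T_g, T_a, T_f, T_h, T_d, T_c. Step-by-step check:
  pool = (3, 3)
  T_e: need (2, 3) fits (3, 3); releases (2, 2), pool now (5, 5)
  T_g: need (5, 5) fits (5, 5); releases (1, 2), pool now (6, 7)
  T_a: need (5, 1) fits (6, 7); releases (1, 0), pool now (7, 7)
  T_f: need (5, 3) fits (7, 7); releases (1, 0), pool now (8, 7)
  T_h: need (6, 2) fits (8, 7); releases (0, 1), pool now (8, 8)
  T_d: need (8, 8) fits (8, 8); releases (1, 1), pool now (9, 9)
  T_c: need (9, 8) fits (9, 9); releases (2, 3), pool now (11, 12)


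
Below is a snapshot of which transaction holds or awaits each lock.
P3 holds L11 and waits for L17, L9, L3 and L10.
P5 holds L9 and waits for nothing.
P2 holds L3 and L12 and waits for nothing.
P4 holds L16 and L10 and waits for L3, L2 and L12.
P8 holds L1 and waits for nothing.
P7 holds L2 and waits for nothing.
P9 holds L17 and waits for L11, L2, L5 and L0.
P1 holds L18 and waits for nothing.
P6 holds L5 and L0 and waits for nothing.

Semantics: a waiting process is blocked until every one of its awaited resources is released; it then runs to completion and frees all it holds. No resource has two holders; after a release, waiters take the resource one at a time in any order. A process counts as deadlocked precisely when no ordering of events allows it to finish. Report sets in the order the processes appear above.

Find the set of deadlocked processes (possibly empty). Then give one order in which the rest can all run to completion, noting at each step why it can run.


Deadlocked set: P3 and P9.
Key observation: along P3 -> P9 -> P3, each member waits on what the next one holds — a deadlock; no other process is dragged down with it.
A valid finishing order for the others: P7, P2, P8, P1, P5, P6, P4.
Check, step by step:
  P7: no waits; runs immediately, freeing L2
  P2: no waits; runs immediately, freeing L3 and L12
  P8: no waits; runs immediately, freeing L1
  P1: no waits; runs immediately, freeing L18
  P5: no waits; runs immediately, freeing L9
  P6: no waits; runs immediately, freeing L5 and L0
  P4 waits on L3, L2 and L12 — all released -> runs and releases L16 and L10


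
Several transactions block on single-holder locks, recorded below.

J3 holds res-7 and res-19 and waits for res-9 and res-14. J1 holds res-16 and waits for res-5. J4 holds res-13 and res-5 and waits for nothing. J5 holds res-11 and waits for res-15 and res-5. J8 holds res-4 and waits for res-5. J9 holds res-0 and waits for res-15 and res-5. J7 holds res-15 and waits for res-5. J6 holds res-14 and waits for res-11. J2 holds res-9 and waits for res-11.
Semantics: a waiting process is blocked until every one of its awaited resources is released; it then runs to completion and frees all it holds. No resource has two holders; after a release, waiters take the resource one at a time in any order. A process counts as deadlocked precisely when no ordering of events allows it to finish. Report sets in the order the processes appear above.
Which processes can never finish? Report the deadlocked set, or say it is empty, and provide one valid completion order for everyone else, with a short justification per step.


Nothing here is deadlocked.
Key observation: all waits point, directly or indirectly, at processes that can finish, so nothing is permanently blocked.
The rest can finish in the order J4, J7, J1, J5, J2, J9, J6, J8, J3.
Step-by-step check:
  J4: no waits; runs immediately, freeing res-13 and res-5
  J7: everything it awaited (res-5) is free; runs, freeing res-15
  J1: everything it awaited (res-5) is free; runs, freeing res-16
  J5: everything it awaited (res-15 and res-5) is free; runs, freeing res-11
  J2: everything it awaited (res-11) is free; runs, freeing res-9
  J9: everything it awaited (res-15 and res-5) is free; runs, freeing res-0
  J6: everything it awaited (res-11) is free; runs, freeing res-14
  J8: everything it awaited (res-5) is free; runs, freeing res-4
  J3: everything it awaited (res-9 and res-14) is free; runs, freeing res-7 and res-19


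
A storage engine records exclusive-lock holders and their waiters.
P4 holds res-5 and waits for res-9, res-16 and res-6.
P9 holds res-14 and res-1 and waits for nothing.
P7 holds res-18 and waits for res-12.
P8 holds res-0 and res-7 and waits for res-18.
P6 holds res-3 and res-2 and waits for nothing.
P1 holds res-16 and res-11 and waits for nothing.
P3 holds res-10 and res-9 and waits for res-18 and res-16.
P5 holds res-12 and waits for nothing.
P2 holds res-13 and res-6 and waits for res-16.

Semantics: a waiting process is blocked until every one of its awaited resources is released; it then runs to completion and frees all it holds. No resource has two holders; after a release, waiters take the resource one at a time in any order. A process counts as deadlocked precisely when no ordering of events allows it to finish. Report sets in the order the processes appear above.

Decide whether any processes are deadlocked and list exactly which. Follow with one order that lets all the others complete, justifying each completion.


The deadlocked set is empty.
Key observation: the wait graph is acyclic; completion cascades from the unblocked processes through everyone else.
The rest can finish in the order P1, P6, P9, P5, P7, P3, P2, P8, P4.
Walking it through:
  P1: no waits; runs immediately, freeing res-16 and res-11
  P6: no waits; runs immediately, freeing res-3 and res-2
  P9: no waits; runs immediately, freeing res-14 and res-1
  P5: no waits; runs immediately, freeing res-12
  P7 waits on res-12 — all released -> runs and releases res-18
  P3 waits on res-18 and res-16 — all released -> runs and releases res-10 and res-9
  P2 waits on res-16 — all released -> runs and releases res-13 and res-6
  P8 waits on res-18 — all released -> runs and releases res-0 and res-7
  P4 waits on res-9, res-16 and res-6 — all released -> runs and releases res-5


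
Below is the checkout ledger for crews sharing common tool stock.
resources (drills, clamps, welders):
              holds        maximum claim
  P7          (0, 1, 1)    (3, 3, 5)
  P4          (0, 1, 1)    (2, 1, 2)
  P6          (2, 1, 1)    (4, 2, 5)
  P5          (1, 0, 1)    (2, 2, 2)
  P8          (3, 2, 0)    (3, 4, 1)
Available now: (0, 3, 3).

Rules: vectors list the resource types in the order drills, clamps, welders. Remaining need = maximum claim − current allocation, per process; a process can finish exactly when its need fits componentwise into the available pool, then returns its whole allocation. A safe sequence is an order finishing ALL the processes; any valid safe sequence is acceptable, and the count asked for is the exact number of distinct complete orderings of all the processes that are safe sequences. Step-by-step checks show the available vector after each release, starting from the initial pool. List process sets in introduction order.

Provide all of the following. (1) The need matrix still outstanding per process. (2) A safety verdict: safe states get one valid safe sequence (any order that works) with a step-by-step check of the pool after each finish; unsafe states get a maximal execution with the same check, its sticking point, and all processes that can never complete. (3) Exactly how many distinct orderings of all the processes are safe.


(1) Outstanding need per process (order drills, clamps, welders):
  P7: (3, 2, 4)
  P4: (2, 0, 1)
  P6: (2, 1, 4)
  P5: (1, 2, 1)
  P8: (0, 2, 1)
(2) SAFE, for example via the order P8, P5, P7, P6, P4.
Key observation: at P7 the run first touches a limit — (3, 2, 4) against (4, 5, 4), exact on a resource it actually requests.
Walking it through:
  pool = (0, 3, 3)
  P8: need (0, 2, 1) fits (0, 3, 3); releases (3, 2, 0), pool now (3, 5, 3)
  P5: need (1, 2, 1) fits (3, 5, 3); releases (1, 0, 1), pool now (4, 5, 4)
  P7: need (3, 2, 4) fits (4, 5, 4); releases (0, 1, 1), pool now (4, 6, 5)
  P6: need (2, 1, 4) fits (4, 6, 5); releases (2, 1, 1), pool now (6, 7, 6)
  P4: need (2, 0, 1) fits (6, 7, 6); releases (0, 1, 1), pool now (6, 8, 7)
(3) The exact count: 12 of the possible complete orderings are safe sequences.


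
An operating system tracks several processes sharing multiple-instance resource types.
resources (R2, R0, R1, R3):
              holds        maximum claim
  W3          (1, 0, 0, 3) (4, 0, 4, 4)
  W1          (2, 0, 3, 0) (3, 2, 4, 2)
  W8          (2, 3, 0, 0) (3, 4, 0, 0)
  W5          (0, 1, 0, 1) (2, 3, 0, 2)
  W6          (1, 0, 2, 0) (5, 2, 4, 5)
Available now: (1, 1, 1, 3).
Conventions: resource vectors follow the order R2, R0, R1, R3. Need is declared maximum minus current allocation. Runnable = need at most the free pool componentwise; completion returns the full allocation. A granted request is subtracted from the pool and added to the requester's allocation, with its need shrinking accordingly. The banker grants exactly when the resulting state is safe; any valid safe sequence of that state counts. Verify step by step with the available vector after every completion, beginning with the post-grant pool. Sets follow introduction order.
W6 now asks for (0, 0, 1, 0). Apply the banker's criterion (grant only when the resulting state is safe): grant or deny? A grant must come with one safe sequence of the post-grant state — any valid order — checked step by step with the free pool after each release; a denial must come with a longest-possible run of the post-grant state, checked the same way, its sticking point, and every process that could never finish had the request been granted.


DENY: after the grant no complete ordering would exist.
Key observation: W8, W5 can finish, but then (3, 5, 0, 4) is all there is, and the blocked group's R1 demands exceed it.
On the post-grant state, W8, W5 is a maximal run — nothing extends it. Check, step by step:
  pool = (1, 1, 0, 3)
  run W8 (needs (1, 1, 0, 0), free (1, 1, 0, 3)); after release of (2, 3, 0, 0) the pool is (3, 4, 0, 3)
  run W5 (needs (2, 2, 0, 1), free (3, 4, 0, 3)); after release of (0, 1, 0, 1) the pool is (3, 5, 0, 4)
  blocked: W3 wants (3, 0, 4, 1), pool (3, 5, 0, 4) — not enough R1
  blocked: W1 wants (1, 2, 1, 2), pool (3, 5, 0, 4) — not enough R1
  blocked: W6 wants (4, 2, 1, 5), pool (3, 5, 0, 4) — not enough R2, R1 and R3
Had the request been granted, W3, W1 and W6 could never finish.


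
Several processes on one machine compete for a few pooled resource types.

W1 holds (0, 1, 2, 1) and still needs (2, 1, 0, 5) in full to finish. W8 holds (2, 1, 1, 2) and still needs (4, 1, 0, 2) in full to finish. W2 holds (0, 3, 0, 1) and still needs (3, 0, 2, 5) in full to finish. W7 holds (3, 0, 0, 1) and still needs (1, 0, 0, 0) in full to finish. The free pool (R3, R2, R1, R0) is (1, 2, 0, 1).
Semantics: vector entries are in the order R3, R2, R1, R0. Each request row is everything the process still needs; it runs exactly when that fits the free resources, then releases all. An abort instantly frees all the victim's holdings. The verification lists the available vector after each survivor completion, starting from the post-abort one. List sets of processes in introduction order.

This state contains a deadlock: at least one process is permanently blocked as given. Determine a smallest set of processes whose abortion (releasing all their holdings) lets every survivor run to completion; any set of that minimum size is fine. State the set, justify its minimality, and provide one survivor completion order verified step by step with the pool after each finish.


The answer: abort W1.
Key observation: aborting W1 returns (0, 1, 2, 1), and W2 — hopeless before — runs at step 3 with the returned capacity in the pool.
Why nothing smaller works: aborting no one leaves the state deadlocked as given.
One survivor order: W7, W8, W2. Walking it through (post-abort pool first):
  pool = (1, 3, 2, 2)
  W7: need (1, 0, 0, 0) fits (1, 3, 2, 2); releases (3, 0, 0, 1), pool now (4, 3, 2, 3)
  W8: need (4, 1, 0, 2) fits (4, 3, 2, 3); releases (2, 1, 1, 2), pool now (6, 4, 3, 5)
  W2: need (3, 0, 2, 5) fits (6, 4, 3, 5); releases (0, 3, 0, 1), pool now (6, 7, 3, 6)


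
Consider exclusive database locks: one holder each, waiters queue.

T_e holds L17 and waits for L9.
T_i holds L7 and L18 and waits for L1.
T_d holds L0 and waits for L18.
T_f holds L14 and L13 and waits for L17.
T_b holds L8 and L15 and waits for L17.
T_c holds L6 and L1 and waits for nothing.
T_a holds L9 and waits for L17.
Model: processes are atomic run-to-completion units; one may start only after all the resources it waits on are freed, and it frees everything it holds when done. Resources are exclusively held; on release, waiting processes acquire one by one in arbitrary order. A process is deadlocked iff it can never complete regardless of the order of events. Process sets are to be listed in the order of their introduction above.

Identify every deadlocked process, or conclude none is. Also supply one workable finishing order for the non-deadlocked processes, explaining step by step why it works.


Deadlocked: T_e, T_f, T_b and T_a.
Key observation: nobody on the ring T_e -> T_a -> T_e can start until another member finishes, which never happens; T_f and T_b wait into the deadlock from upstream.
The rest can finish in the order T_c, T_i, T_d.
Step-by-step check:
  run T_c (it waits on nothing); releases L6 and L1
  T_i: everything it awaited (L1) is free; runs, freeing L7 and L18
  T_d: everything it awaited (L18) is free; runs, freeing L0


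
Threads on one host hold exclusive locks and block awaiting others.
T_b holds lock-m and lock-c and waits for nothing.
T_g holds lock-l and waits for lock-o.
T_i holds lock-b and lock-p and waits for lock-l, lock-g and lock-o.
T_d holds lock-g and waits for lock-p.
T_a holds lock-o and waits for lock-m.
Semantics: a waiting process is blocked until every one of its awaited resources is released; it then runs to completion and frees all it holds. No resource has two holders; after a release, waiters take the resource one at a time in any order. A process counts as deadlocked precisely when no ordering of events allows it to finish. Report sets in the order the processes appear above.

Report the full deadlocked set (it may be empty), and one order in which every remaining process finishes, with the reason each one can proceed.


Deadlocked set: T_i and T_d.
Key observation: nobody on the ring T_i -> T_d -> T_i can start until another member finishes, which never happens; no other process is dragged down with it.
The rest can finish in the order T_b, T_a, T_g.
Walking it through:
  T_b: no waits; runs immediately, freeing lock-m and lock-c
  T_a: everything it awaited (lock-m) is free; runs, freeing lock-o
  T_g: everything it awaited (lock-o) is free; runs, freeing lock-l


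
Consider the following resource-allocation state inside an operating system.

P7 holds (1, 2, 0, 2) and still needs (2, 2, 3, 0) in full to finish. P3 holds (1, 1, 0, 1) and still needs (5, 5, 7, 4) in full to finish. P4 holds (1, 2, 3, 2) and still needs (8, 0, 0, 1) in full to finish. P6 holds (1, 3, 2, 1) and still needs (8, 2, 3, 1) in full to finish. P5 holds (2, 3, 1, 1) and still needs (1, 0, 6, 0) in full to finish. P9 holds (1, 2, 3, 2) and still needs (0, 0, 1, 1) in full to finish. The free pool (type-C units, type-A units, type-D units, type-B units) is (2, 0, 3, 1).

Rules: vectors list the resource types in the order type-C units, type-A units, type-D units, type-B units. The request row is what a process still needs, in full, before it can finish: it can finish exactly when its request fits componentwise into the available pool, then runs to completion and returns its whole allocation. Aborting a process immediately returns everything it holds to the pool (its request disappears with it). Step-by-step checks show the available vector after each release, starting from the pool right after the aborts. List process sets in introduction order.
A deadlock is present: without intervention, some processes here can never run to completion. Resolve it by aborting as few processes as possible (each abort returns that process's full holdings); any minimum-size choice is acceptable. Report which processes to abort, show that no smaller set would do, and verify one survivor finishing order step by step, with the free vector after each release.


The answer: abort P4.
Key observation: P6 could never have finished before the abort; with (1, 2, 3, 2) returned by P4, it fits at step 5.
No smaller set exists: with zero aborts the deadlock remains.
The survivors complete as P5, P3, P9, P7, P6. Check, step by step (starting from the post-abort pool):
  pool = (3, 2, 6, 3)
  P5 needs (1, 0, 6, 0) <= (3, 2, 6, 3) -> finishes; pool += (2, 3, 1, 1) = (5, 5, 7, 4)
  P3 needs (5, 5, 7, 4) <= (5, 5, 7, 4) -> finishes; pool += (1, 1, 0, 1) = (6, 6, 7, 5)
  P9 needs (0, 0, 1, 1) <= (6, 6, 7, 5) -> finishes; pool += (1, 2, 3, 2) = (7, 8, 10, 7)
  P7 needs (2, 2, 3, 0) <= (7, 8, 10, 7) -> finishes; pool += (1, 2, 0, 2) = (8, 10, 10, 9)
  P6 needs (8, 2, 3, 1) <= (8, 10, 10, 9) -> finishes; pool += (1, 3, 2, 1) = (9, 13, 12, 10)


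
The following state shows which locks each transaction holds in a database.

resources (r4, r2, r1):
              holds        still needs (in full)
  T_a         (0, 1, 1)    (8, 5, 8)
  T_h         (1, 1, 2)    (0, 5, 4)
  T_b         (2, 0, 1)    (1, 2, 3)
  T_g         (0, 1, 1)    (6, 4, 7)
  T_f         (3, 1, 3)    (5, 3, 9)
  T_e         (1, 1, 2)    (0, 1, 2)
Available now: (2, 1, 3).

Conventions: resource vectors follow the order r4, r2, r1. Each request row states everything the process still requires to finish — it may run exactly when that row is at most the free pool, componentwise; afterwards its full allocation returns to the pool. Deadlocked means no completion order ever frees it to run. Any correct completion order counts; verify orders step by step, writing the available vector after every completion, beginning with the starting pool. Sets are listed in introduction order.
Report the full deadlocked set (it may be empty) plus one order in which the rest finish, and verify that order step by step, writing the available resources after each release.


The deadlocked set is T_a, T_h, T_g and T_f.
Key observation: even finishing T_e, T_b leaves just (5, 2, 6) free — too little r2 for any of the remaining processes.
The rest can finish in the order T_e, T_b. Check, step by step:
  pool = (2, 1, 3)
  run T_e (needs (0, 1, 2), free (2, 1, 3)); after release of (1, 1, 2) the pool is (3, 2, 5)
  run T_b (needs (1, 2, 3), free (3, 2, 5)); after release of (2, 0, 1) the pool is (5, 2, 6)
The stuck group stays short no matter what:
  T_a cannot run: need (8, 5, 8) vs free (5, 2, 6) (insufficient r4, r2 and r1)
  T_h cannot run: need (0, 5, 4) vs free (5, 2, 6) (insufficient r2)
  T_g cannot run: need (6, 4, 7) vs free (5, 2, 6) (insufficient r4, r2 and r1)
  T_f cannot run: need (5, 3, 9) vs free (5, 2, 6) (insufficient r2 and r1)


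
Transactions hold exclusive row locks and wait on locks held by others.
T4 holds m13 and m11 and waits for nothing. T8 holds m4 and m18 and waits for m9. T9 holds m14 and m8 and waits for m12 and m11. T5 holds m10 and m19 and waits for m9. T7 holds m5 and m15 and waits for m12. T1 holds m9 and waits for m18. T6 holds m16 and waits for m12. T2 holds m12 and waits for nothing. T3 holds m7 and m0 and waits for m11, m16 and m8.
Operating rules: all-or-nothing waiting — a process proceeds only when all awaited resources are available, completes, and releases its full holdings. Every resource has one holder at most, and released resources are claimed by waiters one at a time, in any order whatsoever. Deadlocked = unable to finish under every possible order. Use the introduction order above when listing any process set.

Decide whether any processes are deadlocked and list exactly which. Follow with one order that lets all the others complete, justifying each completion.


The deadlocked set is T8, T5 and T1.
Key observation: nobody on the ring T8 -> T1 -> T8 can start until another member finishes, which never happens; T5 waits into the deadlock from upstream.
A valid finishing order for the others: T4, T2, T6, T7, T9, T3.
Check, step by step:
  run T4 (it waits on nothing); releases m13 and m11
  run T2 (it waits on nothing); releases m12
  run T6 (all its waits — m12 — are resolved); releases m16
  run T7 (all its waits — m12 — are resolved); releases m5 and m15
  run T9 (all its waits — m12 and m11 — are resolved); releases m14 and m8
  run T3 (all its waits — m11, m16 and m8 — are resolved); releases m7 and m0


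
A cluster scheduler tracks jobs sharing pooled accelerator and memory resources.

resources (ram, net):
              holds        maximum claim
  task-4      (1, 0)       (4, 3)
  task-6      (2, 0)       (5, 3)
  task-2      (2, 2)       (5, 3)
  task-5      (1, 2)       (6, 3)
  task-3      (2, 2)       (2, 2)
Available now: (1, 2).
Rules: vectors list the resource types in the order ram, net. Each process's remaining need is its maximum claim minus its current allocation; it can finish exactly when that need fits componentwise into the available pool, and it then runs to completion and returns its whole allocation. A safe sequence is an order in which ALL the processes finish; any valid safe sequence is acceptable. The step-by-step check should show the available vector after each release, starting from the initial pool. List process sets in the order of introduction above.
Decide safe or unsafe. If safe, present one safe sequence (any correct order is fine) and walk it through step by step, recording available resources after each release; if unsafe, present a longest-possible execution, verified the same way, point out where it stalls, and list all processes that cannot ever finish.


SAFE, for example via the order task-3, task-4, task-6, task-2, task-5.
Key observation: task-4 is the earliest step where a requested resource binds exactly: need (3, 3), pool (3, 4) at its turn.
Check, step by step:
  pool = (1, 2)
  task-3: need (0, 0) fits (1, 2); releases (2, 2), pool now (3, 4)
  task-4: need (3, 3) fits (3, 4); releases (1, 0), pool now (4, 4)
  task-6: need (3, 3) fits (4, 4); releases (2, 0), pool now (6, 4)
  task-2: need (3, 1) fits (6, 4); releases (2, 2), pool now (8, 6)
  task-5: need (5, 1) fits (8, 6); releases (1, 2), pool now (9, 8)


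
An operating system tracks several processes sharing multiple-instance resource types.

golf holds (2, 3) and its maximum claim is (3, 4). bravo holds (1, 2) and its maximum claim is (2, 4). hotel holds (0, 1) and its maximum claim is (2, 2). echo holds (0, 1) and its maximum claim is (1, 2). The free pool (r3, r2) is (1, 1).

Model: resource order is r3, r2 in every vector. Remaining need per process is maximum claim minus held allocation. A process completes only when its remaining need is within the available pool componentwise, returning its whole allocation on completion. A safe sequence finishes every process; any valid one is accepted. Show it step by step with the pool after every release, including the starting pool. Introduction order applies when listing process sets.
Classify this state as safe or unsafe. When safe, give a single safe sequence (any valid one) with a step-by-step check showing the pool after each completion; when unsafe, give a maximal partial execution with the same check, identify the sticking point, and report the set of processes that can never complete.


SAFE. One safe sequence: golf, bravo, hotel, echo.
Key observation: golf marks the first exact bind of the order: its need (1, 1) fits the free (1, 1) with zero slack on a requested resource.
Step-by-step check:
  pool = (1, 1)
  run golf (needs (1, 1), free (1, 1)); after release of (2, 3) the pool is (3, 4)
  run bravo (needs (1, 2), free (3, 4)); after release of (1, 2) the pool is (4, 6)
  run hotel (needs (2, 1), free (4, 6)); after release of (0, 1) the pool is (4, 7)
  run echo (needs (1, 1), free (4, 7)); after release of (0, 1) the pool is (4, 8)
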